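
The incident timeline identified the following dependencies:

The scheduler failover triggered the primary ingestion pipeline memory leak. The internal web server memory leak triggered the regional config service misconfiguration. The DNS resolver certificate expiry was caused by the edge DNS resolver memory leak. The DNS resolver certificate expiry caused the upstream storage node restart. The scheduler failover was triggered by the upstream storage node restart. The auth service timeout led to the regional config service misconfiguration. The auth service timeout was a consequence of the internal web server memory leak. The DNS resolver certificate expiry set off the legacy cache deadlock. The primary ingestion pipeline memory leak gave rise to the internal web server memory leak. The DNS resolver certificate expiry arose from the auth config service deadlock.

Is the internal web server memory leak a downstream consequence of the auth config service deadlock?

There is a causal chain: the auth config service deadlock → the DNS resolver certificate expiry → the upstream storage node restart → the scheduler failover → the primary ingestion pipeline memory leak → the internal web server memory leak.

Yes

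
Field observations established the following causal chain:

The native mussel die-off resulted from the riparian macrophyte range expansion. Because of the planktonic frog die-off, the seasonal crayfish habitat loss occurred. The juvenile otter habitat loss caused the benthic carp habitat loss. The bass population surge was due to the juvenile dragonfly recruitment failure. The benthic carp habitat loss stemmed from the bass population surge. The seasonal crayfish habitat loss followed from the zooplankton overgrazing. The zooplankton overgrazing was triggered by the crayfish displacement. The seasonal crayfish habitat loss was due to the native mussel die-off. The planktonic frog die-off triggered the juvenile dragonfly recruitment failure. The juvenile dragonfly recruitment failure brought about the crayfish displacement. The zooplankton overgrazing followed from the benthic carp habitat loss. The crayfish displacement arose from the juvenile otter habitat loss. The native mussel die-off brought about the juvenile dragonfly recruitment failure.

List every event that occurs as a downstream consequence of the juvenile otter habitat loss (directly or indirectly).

the benthic carp habitat loss, the crayfish displacement, the seasonal crayfish habitat loss, the zooplankton overgrazing

Direct effects: the crayfish displacement, the benthic carp habitat loss.
2 steps out: the zooplankton overgrazing.
3 steps out: the seasonal crayfish habitat loss.
Not reachable from it: the riparian macrophyte range expansion, the planktonic frog die-off, the native mussel die-off, the juvenile dragonfly recruitment failure, the bass population surge.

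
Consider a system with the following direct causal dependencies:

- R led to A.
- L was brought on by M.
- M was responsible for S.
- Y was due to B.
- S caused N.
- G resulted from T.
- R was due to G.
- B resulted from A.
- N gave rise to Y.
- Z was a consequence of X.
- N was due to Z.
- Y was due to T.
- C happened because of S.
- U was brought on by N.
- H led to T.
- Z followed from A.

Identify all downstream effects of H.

A, B, G, N, R, T, U, Y, Z

Direct effects: T.
2 steps out: G, Y.
3 steps out: R.
4 steps out: A.
5 steps out: B, Z.
6 steps out: N.
7 steps out: U.
Not reachable from it: M, X, L, S, C.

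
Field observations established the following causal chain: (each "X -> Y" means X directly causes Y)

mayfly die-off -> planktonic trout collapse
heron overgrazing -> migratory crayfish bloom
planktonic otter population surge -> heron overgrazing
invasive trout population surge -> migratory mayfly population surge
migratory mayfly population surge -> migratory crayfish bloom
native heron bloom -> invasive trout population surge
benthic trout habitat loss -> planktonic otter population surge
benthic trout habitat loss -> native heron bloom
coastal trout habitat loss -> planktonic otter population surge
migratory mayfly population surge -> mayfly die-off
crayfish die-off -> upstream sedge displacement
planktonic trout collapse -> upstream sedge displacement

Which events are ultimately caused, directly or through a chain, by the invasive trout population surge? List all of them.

Direct effects: the migratory mayfly population surge.
2 steps out: the mayfly die-off, the migratory crayfish bloom.
3 steps out: the planktonic trout collapse.
4 steps out: the upstream sedge displacement.
Not reachable from it: the coastal trout habitat loss, the benthic trout habitat loss, the planktonic otter population surge, the native heron bloom, the crayfish die-off, the heron overgrazing.

the mayfly die-off, the migratory crayfish bloom, the migratory mayfly population surge, the planktonic trout collapse, the upstream sedge displacement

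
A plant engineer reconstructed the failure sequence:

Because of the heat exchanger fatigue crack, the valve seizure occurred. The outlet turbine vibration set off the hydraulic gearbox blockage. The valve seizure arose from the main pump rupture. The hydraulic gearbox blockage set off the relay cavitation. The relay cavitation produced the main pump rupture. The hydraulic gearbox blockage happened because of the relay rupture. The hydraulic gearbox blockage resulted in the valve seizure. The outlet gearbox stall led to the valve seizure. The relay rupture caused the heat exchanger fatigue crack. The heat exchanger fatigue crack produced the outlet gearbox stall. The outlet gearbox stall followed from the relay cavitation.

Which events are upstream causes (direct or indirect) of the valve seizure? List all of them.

Immediate causes of the valve seizure: the hydraulic gearbox blockage, the heat exchanger fatigue crack, the outlet gearbox stall, the main pump rupture.
Further upstream: the relay rupture, the relay cavitation, the outlet turbine vibration.

the heat exchanger fatigue crack, the hydraulic gearbox blockage, the main pump rupture, the outlet gearbox stall, the outlet turbine vibration, the relay cavitation, the relay rupture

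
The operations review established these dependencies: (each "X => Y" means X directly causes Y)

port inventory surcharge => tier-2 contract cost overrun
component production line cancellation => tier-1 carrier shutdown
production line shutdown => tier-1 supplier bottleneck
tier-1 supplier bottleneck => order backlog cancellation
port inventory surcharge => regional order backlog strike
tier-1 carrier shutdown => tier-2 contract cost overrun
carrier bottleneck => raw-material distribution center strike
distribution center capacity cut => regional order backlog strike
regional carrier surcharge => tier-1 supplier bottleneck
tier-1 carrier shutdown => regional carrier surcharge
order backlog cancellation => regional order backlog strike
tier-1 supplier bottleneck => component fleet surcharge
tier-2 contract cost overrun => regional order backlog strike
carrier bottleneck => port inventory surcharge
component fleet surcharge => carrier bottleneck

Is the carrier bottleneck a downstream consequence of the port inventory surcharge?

The port inventory surcharge leads to the tier-2 contract cost overrun, the regional order backlog strike; the carrier bottleneck is not among them.

No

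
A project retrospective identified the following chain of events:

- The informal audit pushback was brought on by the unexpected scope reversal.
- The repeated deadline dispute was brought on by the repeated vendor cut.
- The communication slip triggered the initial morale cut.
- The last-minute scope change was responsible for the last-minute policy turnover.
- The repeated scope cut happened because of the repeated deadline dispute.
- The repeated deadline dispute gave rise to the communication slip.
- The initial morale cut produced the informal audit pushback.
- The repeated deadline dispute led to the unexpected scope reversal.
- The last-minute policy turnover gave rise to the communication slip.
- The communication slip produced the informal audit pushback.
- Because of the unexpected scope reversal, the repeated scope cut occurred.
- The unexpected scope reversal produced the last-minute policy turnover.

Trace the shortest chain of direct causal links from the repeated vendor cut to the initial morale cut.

the repeated vendor cut → the repeated deadline dispute → the communication slip → the initial morale cut

the repeated vendor cut → the repeated deadline dispute
the repeated deadline dispute → the communication slip
the communication slip → the initial morale cut
Length: 3 steps.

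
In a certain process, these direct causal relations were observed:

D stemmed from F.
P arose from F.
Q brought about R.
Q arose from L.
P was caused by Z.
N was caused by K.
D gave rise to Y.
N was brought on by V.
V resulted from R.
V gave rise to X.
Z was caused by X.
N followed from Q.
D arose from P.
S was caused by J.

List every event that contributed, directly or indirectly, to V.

Immediate cause of V: R.
Further upstream: L, Q.

L, Q, R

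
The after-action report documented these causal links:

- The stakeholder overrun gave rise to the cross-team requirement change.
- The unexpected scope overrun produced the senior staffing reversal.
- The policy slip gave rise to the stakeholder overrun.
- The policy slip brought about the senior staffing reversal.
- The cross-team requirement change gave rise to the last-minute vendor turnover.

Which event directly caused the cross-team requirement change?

the stakeholder overrun

Upstream contributors include the policy slip, but only the stakeholder overrun feeds directly into the cross-team requirement change.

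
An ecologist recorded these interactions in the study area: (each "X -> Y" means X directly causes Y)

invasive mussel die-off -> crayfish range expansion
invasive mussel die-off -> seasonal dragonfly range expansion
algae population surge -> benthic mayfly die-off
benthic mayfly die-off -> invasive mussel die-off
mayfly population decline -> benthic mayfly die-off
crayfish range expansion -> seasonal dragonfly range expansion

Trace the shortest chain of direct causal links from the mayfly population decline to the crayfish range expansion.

the mayfly population decline → the benthic mayfly die-off → the invasive mussel die-off → the crayfish range expansion

the mayfly population decline → the benthic mayfly die-off
the benthic mayfly die-off → the invasive mussel die-off
the invasive mussel die-off → the crayfish range expansion
Length: 3 steps.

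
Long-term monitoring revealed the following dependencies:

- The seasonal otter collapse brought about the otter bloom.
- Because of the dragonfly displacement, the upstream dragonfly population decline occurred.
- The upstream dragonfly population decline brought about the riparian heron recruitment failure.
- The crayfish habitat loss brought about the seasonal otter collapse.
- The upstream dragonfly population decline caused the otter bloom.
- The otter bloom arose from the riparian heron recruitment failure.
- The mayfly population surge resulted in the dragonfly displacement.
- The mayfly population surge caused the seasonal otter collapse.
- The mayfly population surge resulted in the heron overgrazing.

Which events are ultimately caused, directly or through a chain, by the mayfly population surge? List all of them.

Direct effects: the heron overgrazing, the dragonfly displacement, the seasonal otter collapse.
2 steps out: the upstream dragonfly population decline, the otter bloom.
3 steps out: the riparian heron recruitment failure.
Not reachable from it: the crayfish habitat loss.

the dragonfly displacement, the heron overgrazing, the otter bloom, the riparian heron recruitment failure, the seasonal otter collapse, the upstream dragonfly population decline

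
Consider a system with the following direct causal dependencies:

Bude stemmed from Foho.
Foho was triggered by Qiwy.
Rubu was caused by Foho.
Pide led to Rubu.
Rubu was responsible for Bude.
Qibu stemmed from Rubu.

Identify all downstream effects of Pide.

Direct effects: Rubu.
2 steps out: Qibu, Bude.
Not reachable from it: Qiwy, Foho.

Bude, Qibu, Rubu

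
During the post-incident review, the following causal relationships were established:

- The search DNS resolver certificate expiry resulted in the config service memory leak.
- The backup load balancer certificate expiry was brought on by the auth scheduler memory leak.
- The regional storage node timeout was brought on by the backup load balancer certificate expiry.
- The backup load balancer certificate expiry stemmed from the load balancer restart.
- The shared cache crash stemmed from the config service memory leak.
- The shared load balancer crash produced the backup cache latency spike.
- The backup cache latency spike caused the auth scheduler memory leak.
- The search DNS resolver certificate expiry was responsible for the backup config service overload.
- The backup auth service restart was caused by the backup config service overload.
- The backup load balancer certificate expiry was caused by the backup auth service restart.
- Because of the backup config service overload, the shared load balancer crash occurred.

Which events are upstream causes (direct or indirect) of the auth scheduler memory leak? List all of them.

Immediate cause of the auth scheduler memory leak: the backup cache latency spike.
Further upstream: the search DNS resolver certificate expiry, the backup config service overload, the shared load balancer crash.

the backup cache latency spike, the backup config service overload, the search DNS resolver certificate expiry, the shared load balancer crash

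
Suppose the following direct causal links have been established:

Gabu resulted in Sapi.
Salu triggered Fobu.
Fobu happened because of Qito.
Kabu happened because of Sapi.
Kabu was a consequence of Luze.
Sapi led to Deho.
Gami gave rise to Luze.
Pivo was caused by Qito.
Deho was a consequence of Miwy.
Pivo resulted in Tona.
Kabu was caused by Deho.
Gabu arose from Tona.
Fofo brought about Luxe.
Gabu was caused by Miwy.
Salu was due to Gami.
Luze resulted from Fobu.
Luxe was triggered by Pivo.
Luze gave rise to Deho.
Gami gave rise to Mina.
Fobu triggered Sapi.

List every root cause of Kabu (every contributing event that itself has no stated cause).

Tracing upstream from Kabu: Kabu ← Luze ← Gami.
A separate upstream branch: Kabu ← Sapi ← Fobu ← Qito.
A separate upstream branch: Kabu ← Deho ← Miwy.
Each of those chain origins has no stated cause.

Gami, Miwy, Qito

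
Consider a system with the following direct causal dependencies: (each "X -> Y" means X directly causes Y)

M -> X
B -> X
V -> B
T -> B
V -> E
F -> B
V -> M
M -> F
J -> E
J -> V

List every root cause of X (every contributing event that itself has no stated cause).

J, T

Tracing upstream from X: X ← M ← V ← J.
A separate upstream branch: X ← B ← T.
Each of those chain origins has no stated cause.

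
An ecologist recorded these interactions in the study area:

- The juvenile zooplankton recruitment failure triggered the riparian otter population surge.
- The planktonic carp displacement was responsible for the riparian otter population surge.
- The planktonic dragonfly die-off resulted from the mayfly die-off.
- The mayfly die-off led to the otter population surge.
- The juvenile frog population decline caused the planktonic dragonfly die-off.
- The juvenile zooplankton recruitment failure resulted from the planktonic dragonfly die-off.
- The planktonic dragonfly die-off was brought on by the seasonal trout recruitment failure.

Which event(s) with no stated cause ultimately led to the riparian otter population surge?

the juvenile frog population decline, the mayfly die-off, the planktonic carp displacement, the seasonal trout recruitment failure

Tracing upstream from the riparian otter population surge: the riparian otter population surge ← the juvenile zooplankton recruitment failure ← the planktonic dragonfly die-off ← the mayfly die-off.
A separate upstream branch: the riparian otter population surge ← the juvenile zooplankton recruitment failure ← the planktonic dragonfly die-off ← the juvenile frog population decline.
A separate upstream branch: the riparian otter population surge ← the juvenile zooplankton recruitment failure ← the planktonic dragonfly die-off ← the seasonal trout recruitment failure.
A separate upstream branch: the riparian otter population surge ← the planktonic carp displacement.
Each of those chain origins has no stated cause.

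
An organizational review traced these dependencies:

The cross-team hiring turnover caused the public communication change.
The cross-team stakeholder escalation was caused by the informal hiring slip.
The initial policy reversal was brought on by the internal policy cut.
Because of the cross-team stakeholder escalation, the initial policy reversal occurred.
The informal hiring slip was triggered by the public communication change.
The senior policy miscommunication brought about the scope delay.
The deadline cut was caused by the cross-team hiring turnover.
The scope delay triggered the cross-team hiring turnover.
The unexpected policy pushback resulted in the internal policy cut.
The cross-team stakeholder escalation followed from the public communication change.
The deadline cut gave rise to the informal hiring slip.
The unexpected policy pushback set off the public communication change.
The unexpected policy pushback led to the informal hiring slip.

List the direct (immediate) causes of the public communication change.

Upstream contributors include the senior policy miscommunication, the scope delay, but only the cross-team hiring turnover, the unexpected policy pushback feed directly into the public communication change.

the cross-team hiring turnover, the unexpected policy pushback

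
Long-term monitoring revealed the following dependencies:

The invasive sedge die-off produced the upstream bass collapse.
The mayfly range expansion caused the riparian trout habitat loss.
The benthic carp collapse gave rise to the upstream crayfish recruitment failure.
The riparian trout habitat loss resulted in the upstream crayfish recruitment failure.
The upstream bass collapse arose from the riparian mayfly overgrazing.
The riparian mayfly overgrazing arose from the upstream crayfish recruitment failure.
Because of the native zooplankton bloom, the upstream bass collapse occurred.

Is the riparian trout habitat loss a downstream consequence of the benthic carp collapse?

The benthic carp collapse leads to the upstream crayfish recruitment failure, the riparian mayfly overgrazing, the upstream bass collapse; the riparian trout habitat loss is not among them.

No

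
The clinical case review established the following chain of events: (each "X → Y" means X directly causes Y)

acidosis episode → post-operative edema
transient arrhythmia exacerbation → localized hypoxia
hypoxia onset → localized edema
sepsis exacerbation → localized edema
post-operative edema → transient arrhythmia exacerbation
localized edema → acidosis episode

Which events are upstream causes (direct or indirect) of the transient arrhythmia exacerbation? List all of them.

Immediate cause of the transient arrhythmia exacerbation: the post-operative edema.
Further upstream: the hypoxia onset, the sepsis exacerbation, the localized edema, the acidosis episode.

the acidosis episode, the hypoxia onset, the localized edema, the post-operative edema, the sepsis exacerbation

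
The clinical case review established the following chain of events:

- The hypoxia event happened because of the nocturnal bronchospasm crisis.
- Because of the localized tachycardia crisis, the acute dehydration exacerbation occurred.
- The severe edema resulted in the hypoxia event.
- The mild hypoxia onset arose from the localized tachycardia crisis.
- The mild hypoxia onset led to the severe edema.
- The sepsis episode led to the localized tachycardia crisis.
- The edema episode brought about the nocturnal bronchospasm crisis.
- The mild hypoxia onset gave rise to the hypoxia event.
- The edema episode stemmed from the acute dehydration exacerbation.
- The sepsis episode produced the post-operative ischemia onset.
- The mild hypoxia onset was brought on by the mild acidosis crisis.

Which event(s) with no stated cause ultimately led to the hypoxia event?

Tracing upstream from the hypoxia event: the hypoxia event ← the mild hypoxia onset ← the localized tachycardia crisis ← the sepsis episode.
A separate upstream branch: the hypoxia event ← the mild hypoxia onset ← the mild acidosis crisis.
Each of those chain origins has no stated cause.

the mild acidosis crisis, the sepsis episode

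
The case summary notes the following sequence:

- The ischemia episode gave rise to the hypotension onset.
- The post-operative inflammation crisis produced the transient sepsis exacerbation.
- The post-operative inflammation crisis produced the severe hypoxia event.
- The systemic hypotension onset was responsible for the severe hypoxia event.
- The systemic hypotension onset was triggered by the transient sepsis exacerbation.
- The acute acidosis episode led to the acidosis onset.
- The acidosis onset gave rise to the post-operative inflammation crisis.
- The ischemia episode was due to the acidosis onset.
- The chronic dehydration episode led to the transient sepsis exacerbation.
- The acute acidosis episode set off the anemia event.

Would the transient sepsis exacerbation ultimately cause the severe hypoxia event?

Yes

There is a causal chain: the transient sepsis exacerbation → the systemic hypotension onset → the severe hypoxia event.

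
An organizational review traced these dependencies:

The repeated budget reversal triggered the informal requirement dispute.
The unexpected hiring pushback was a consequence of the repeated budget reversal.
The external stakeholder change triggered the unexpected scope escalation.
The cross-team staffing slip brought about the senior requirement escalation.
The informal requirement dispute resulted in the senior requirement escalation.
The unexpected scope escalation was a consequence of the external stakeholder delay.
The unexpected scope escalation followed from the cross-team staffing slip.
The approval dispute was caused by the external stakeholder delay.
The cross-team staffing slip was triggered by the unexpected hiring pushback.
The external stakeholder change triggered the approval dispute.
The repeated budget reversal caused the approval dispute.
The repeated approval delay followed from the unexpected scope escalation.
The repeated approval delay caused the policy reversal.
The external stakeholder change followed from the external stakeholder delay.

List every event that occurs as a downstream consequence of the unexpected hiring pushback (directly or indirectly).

Direct effects: the cross-team staffing slip.
2 steps out: the unexpected scope escalation, the senior requirement escalation.
3 steps out: the repeated approval delay.
4 steps out: the policy reversal.
Not reachable from it: the repeated budget reversal, the external stakeholder delay, the external stakeholder change, the approval dispute, the informal requirement dispute.

the cross-team staffing slip, the policy reversal, the repeated approval delay, the senior requirement escalation, the unexpected scope escalation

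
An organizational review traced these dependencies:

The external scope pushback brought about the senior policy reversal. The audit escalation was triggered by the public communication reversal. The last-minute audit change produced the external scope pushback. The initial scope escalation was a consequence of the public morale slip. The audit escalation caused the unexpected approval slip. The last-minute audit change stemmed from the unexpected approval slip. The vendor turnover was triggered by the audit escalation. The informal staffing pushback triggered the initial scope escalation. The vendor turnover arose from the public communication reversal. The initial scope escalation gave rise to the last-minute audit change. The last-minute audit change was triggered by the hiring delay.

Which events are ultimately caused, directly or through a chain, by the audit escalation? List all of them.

the external scope pushback, the last-minute audit change, the senior policy reversal, the unexpected approval slip, the vendor turnover

Direct effects: the unexpected approval slip, the vendor turnover.
2 steps out: the last-minute audit change.
3 steps out: the external scope pushback.
4 steps out: the senior policy reversal.
Not reachable from it: the informal staffing pushback, the public communication reversal, the hiring delay, the public morale slip, the initial scope escalation.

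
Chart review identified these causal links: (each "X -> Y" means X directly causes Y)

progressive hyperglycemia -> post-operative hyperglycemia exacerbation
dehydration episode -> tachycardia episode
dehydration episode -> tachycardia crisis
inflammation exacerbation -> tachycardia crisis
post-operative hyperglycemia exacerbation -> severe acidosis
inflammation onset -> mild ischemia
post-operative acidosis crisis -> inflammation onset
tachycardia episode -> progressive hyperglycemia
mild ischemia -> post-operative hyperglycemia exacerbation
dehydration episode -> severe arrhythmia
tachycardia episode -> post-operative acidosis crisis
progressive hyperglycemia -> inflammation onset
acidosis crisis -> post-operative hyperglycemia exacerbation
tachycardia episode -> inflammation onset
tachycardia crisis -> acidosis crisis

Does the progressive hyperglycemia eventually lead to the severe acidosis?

There is a causal chain: the progressive hyperglycemia → the post-operative hyperglycemia exacerbation → the severe acidosis.

Yes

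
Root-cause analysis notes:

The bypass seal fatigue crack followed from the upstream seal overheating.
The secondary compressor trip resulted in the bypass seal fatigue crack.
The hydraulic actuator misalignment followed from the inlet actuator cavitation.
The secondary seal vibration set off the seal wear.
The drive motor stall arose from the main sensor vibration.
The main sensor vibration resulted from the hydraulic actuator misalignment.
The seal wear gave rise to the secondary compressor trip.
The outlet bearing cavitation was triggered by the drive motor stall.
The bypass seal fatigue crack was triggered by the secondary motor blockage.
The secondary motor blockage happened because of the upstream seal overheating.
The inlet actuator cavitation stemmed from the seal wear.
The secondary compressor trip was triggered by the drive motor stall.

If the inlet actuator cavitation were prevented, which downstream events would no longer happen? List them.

Downstream of the inlet actuator cavitation: the hydraulic actuator misalignment, the main sensor vibration, the drive motor stall, the outlet bearing cavitation, the secondary compressor trip, the bypass seal fatigue crack.
Of those, still caused via another path: the secondary compressor trip, the bypass seal fatigue crack.
The remainder have no surviving cause.

the drive motor stall, the hydraulic actuator misalignment, the main sensor vibration, the outlet bearing cavitation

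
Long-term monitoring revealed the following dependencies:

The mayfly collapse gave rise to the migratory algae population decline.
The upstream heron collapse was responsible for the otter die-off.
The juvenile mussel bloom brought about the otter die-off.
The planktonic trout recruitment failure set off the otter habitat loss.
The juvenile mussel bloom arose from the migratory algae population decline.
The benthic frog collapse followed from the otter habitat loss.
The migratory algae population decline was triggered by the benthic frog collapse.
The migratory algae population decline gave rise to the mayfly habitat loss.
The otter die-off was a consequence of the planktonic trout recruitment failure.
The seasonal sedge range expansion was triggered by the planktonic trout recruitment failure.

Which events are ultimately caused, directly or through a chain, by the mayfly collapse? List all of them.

the juvenile mussel bloom, the mayfly habitat loss, the migratory algae population decline, the otter die-off

Direct effects: the migratory algae population decline.
2 steps out: the juvenile mussel bloom, the mayfly habitat loss.
3 steps out: the otter die-off.
Not reachable from it: the planktonic trout recruitment failure, the otter habitat loss, the seasonal sedge range expansion, the benthic frog collapse, the upstream heron collapse.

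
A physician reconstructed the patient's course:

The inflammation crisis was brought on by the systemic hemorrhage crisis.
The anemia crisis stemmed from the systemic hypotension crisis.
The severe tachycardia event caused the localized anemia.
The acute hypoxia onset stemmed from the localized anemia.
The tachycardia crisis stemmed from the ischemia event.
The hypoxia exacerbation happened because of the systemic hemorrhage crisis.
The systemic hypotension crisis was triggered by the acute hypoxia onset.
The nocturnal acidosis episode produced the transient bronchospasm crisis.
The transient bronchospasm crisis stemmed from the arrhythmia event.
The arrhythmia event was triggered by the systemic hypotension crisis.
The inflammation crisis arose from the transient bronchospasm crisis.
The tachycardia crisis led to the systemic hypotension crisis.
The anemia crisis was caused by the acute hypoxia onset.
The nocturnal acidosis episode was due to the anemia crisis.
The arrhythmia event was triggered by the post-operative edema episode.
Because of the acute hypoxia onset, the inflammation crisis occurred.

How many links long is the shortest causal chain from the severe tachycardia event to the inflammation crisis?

3

Shortest chain: the severe tachycardia event → the localized anemia → the acute hypoxia onset → the inflammation crisis.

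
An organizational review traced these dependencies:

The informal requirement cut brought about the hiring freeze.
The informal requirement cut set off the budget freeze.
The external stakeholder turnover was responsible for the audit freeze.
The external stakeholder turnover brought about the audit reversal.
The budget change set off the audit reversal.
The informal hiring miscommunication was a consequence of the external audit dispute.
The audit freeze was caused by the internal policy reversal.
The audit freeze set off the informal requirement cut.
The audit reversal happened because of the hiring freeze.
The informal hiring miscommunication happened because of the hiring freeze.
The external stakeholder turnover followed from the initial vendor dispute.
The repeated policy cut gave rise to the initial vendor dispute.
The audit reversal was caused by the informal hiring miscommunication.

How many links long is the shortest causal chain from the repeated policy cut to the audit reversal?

Shortest chain: the repeated policy cut → the initial vendor dispute → the external stakeholder turnover → the audit reversal.

3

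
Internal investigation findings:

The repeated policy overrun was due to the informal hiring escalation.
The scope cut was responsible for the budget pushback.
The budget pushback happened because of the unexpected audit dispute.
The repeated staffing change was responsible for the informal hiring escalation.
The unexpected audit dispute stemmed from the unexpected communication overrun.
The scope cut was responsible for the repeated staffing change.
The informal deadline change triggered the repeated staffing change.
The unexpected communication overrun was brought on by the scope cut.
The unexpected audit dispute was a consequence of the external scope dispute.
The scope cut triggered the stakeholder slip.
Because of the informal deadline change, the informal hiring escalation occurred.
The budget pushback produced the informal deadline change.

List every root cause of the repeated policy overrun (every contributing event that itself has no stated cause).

Tracing upstream from the repeated policy overrun: the repeated policy overrun ← the informal hiring escalation ← the repeated staffing change ← the scope cut.
A separate upstream branch: the repeated policy overrun ← the informal hiring escalation ← the informal deadline change ← the budget pushback ← the unexpected audit dispute ← the external scope dispute.
Each of those chain origins has no stated cause.

the external scope dispute, the scope cut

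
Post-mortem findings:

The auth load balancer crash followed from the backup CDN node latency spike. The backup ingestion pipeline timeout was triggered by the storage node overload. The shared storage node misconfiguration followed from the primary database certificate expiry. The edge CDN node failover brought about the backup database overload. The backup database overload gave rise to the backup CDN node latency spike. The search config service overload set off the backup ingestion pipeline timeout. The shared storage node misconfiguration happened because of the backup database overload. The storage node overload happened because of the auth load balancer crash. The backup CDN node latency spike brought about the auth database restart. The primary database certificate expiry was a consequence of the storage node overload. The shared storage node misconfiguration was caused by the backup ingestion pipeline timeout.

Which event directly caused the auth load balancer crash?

Upstream contributors include the edge CDN node failover, the backup database overload, but only the backup CDN node latency spike feeds directly into the auth load balancer crash.

the backup CDN node latency spike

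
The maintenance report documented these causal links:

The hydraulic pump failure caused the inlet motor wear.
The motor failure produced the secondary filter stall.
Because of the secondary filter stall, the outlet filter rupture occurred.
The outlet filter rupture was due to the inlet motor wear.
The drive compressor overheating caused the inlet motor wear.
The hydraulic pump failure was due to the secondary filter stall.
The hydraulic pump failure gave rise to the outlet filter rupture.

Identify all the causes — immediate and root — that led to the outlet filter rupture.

the drive compressor overheating, the hydraulic pump failure, the inlet motor wear, the motor failure, the secondary filter stall

Immediate causes of the outlet filter rupture: the secondary filter stall, the hydraulic pump failure, the inlet motor wear.
Further upstream: the motor failure, the drive compressor overheating.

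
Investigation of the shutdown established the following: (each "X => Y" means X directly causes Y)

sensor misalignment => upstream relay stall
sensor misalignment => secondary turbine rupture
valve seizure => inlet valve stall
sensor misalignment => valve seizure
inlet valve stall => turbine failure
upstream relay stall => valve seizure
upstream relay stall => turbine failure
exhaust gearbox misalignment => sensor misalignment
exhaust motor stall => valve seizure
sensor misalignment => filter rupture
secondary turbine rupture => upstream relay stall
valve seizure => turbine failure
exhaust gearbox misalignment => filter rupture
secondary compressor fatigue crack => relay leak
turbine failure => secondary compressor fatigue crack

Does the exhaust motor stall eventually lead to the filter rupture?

The exhaust motor stall leads to the valve seizure, the inlet valve stall, the turbine failure, the secondary compressor fatigue crack, the relay leak; the filter rupture is not among them.

No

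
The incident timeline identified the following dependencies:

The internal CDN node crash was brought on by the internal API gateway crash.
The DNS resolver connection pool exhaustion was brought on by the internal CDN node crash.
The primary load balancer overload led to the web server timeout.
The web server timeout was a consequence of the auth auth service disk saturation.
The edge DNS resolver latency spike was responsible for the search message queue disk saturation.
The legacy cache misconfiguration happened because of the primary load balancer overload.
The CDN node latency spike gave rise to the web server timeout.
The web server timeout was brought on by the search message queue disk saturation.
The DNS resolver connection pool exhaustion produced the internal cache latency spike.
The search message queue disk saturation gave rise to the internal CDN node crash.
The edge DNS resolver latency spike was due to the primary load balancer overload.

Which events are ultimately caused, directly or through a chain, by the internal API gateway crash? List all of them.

Direct effects: the internal CDN node crash.
2 steps out: the DNS resolver connection pool exhaustion.
3 steps out: the internal cache latency spike.
Not reachable from it: the auth auth service disk saturation, the primary load balancer overload, the legacy cache misconfiguration, the edge DNS resolver latency spike, the CDN node latency spike, the search message queue disk saturation, the web server timeout.

the DNS resolver connection pool exhaustion, the internal CDN node crash, the internal cache latency spike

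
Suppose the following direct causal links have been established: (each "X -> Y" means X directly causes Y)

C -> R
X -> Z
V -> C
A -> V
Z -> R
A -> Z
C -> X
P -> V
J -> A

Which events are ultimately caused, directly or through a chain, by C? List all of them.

Direct effects: X, R.
2 steps out: Z.
Not reachable from it: J, A, V, P.

R, X, Z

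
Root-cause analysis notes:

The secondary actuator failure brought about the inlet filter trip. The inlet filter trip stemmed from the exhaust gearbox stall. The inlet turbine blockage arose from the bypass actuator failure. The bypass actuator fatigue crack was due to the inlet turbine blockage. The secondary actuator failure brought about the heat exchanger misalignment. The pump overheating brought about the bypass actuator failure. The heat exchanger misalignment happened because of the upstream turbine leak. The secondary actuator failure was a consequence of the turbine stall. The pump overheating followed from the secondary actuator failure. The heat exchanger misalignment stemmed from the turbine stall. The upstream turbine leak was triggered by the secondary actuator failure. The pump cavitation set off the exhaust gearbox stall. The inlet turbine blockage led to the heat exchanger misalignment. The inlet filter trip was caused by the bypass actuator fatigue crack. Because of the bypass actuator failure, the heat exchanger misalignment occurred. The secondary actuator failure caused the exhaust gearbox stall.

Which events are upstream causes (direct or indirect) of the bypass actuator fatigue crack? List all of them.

Immediate cause of the bypass actuator fatigue crack: the inlet turbine blockage.
Further upstream: the turbine stall, the secondary actuator failure, the pump overheating, the bypass actuator failure.

the bypass actuator failure, the inlet turbine blockage, the pump overheating, the secondary actuator failure, the turbine stall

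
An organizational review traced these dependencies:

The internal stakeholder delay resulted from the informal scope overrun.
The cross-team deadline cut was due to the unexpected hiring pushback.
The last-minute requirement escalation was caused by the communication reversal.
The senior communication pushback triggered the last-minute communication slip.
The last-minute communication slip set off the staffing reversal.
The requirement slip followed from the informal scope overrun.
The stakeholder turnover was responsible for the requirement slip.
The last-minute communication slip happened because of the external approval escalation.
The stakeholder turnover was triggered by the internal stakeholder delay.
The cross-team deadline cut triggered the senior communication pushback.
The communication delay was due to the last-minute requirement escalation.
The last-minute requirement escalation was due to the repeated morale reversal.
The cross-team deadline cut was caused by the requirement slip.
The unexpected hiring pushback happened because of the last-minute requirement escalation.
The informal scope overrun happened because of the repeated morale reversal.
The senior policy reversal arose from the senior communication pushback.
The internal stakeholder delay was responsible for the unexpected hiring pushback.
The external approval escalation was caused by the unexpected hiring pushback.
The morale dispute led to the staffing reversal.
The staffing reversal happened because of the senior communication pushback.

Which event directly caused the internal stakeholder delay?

the informal scope overrun

Upstream contributors include the repeated morale reversal, but only the informal scope overrun feeds directly into the internal stakeholder delay.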